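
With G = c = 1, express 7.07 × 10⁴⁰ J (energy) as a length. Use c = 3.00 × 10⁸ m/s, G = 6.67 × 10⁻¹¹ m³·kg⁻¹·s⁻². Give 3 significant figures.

5.82 × 10⁻⁴ m

Energy → length via G/c⁴.
7.07 × 10⁴⁰ J × (G/c⁴) = 5.82 × 10⁻⁴ m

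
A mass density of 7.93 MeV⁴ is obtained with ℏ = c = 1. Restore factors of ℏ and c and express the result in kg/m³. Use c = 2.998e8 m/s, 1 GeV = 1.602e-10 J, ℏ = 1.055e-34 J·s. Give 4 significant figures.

1.837e9 kg/m³

Mass density is [E]/(c²[L]³) = [E]⁴/(ℏ³c⁵).
1 GeV⁴ → 1/(ℏ³c⁵) × (1 GeV in J)⁴ = 2.316e20 kg/m³.
Convert the energy scale: 7.93 MeV⁴ = 7.93e-12 GeV⁴.
Result: 7.93e-12 × 2.316e20 = 1.837e9 kg/m³.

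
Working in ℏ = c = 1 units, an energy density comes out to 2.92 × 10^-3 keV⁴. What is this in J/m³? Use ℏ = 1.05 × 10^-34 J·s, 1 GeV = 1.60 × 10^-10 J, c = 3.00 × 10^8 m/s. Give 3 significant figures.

6.12 × 10^10 J/m³

[E]/[L]³ = [E]⁴/(ℏc)³; restore (ℏc)⁻³.
1 GeV⁴ → 1/(ℏc)³ × (1 GeV in J)⁴ = 2.10 × 10^37 J/m³.
Convert the energy scale: 2.92 × 10^-3 keV⁴ = 2.92 × 10^-27 GeV⁴.
Result: 2.92 × 10^-27 × 2.10 × 10^37 = 6.12 × 10^10 J/m³.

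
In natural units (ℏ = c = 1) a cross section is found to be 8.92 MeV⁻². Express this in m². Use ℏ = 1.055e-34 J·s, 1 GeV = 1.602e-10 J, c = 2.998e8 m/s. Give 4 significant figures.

Area is [L]² = [E]⁻²·(ℏc)²; restore (ℏc)².
1 GeV⁻² → (ℏc)² × (1 GeV in J)⁻² = 3.898e-32 m².
Convert the energy scale: 8.92 MeV⁻² = 8.92e6 GeV⁻².
Result: 8.92e6 × 3.898e-32 = 3.477e-25 m².

3.477e-25 m²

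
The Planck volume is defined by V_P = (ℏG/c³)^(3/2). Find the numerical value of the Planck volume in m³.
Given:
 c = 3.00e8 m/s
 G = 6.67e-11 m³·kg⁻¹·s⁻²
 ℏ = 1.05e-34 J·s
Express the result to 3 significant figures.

V_P = (ℏG/c³)^(3/2)
  = √(1.75e-209)
  = 4.18e-105 m³

4.18e-105 m³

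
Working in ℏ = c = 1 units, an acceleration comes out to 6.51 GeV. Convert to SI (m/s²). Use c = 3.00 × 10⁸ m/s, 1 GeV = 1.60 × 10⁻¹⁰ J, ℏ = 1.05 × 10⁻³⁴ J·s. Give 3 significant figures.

Acceleration is [L]/[T]² = c·[E]/ℏ.
1 GeV → c/ℏ × (1 GeV in J) = 4.57 × 10³² m/s².
Result: 6.51 × 4.57 × 10³² = 2.98 × 10³³ m/s².

2.98 × 10³³ m/s²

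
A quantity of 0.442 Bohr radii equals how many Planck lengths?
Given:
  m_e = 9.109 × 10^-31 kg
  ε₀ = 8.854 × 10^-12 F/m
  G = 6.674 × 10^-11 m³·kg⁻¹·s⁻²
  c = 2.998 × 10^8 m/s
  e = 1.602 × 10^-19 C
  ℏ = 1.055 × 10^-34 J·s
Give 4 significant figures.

1.448 × 10^24

Bohr radius: a₀ = 4πε₀ℏ²/(m_e e²) = 5.297 × 10^-11 m
Planck length: ℓ_P = √(ℏG/c³) = 1.616 × 10^-35 m
0.442 × 5.297 × 10^-11 / 1.616 × 10^-35 = 1.448 × 10^24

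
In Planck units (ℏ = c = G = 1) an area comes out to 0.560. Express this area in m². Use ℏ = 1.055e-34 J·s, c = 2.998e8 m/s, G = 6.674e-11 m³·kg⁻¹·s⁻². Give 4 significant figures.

One Planck area: A_P = ℏG/c³ = 2.613e-70 m².
0.560 × 2.613e-70 m² = 1.463e-70 m²

1.463e-70 m²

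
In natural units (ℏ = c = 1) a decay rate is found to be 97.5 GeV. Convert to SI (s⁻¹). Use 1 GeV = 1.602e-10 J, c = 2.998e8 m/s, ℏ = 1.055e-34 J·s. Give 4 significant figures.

1.481e26 s⁻¹

A rate is [E]/ℏ; divide by ℏ.
1 GeV → 1/ℏ × (1 GeV in J) = 1.518e24 s⁻¹.
Result: 97.5 × 1.518e24 = 1.481e26 s⁻¹.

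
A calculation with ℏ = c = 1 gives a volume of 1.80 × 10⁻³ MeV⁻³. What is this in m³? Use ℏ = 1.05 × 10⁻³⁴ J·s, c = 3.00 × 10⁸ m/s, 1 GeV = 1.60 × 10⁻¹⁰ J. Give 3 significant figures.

Volume is [L]³ = [E]⁻³·(ℏc)³.
1 GeV⁻³ → (ℏc)³ × (1 GeV in J)⁻³ = 7.63 × 10⁻⁴⁸ m³.
Convert the energy scale: 1.80 × 10⁻³ MeV⁻³ = 1.80 × 10⁶ GeV⁻³.
Result: 1.80 × 10⁶ × 7.63 × 10⁻⁴⁸ = 1.37 × 10⁻⁴¹ m³.

1.37 × 10⁻⁴¹ m³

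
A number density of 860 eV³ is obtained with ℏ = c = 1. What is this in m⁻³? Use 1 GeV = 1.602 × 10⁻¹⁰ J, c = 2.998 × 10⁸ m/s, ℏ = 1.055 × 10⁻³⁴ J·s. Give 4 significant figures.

Number density is [L]⁻³ = [E]³/(ℏc)³.
1 GeV³ → 1/(ℏc)³ × (1 GeV in J)³ = 1.299 × 10⁴⁷ m⁻³.
Convert the energy scale: 860 eV³ = 8.60 × 10⁻²⁵ GeV³.
Result: 8.60 × 10⁻²⁵ × 1.299 × 10⁴⁷ = 1.117 × 10²³ m⁻³.

1.117 × 10²³ m⁻³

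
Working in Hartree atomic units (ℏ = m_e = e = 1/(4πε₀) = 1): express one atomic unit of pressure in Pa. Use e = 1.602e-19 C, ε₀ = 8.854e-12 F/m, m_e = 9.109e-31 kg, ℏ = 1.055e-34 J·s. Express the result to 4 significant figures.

From ℏ = m_e = e = 1/(4πε₀) = 1 the pressure scale is P_au = E_h/a₀³ = m_e⁴e¹⁰/((4πε₀)⁵ℏ⁸).
E_h = 4.354e-18 J
a₀ = 5.297e-11 m
E_h/a₀³ = 2.929e13 Pa

2.929e13 Pa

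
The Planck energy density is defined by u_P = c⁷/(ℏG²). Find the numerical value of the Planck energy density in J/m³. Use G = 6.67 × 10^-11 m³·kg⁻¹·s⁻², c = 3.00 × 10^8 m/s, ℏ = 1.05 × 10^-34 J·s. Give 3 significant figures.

4.68 × 10^113 J/m³

u_P = c⁷/(ℏG²)
  = 2.19 × 10^59 / 4.67 × 10^-55
  = 4.68 × 10^113 J/m³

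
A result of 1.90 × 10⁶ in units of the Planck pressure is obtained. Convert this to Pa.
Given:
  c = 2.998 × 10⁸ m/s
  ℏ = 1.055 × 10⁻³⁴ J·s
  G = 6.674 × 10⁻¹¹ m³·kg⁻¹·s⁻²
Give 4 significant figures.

One Planck pressure: p_P = c⁷/(ℏG²) = 4.632 × 10¹¹³ Pa.
1.90 × 10⁶ × 4.632 × 10¹¹³ Pa = 8.801 × 10¹¹⁹ Pa

8.801 × 10¹¹⁹ Pa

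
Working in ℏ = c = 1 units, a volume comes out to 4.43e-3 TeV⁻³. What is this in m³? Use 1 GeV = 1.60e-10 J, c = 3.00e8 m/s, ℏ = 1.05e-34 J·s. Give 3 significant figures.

Volume is [L]³ = [E]⁻³·(ℏc)³.
1 GeV⁻³ → (ℏc)³ × (1 GeV in J)⁻³ = 7.63e-48 m³.
Convert the energy scale: 4.43e-3 TeV⁻³ = 4.43e-12 GeV⁻³.
Result: 4.43e-12 × 7.63e-48 = 3.38e-59 m³.

3.38e-59 m³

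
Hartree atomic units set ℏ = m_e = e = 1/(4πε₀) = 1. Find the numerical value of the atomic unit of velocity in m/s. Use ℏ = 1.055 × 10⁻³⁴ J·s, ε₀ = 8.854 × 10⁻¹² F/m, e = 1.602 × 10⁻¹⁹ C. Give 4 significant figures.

2.186 × 10⁶ m/s

From ℏ = m_e = e = 1/(4πε₀) = 1 the velocity scale is v_au = e²/(4πε₀ℏ).
  = 2.566 × 10⁻³⁸ / 1.174 × 10⁻⁴⁴
  = 2.186 × 10⁶ m/s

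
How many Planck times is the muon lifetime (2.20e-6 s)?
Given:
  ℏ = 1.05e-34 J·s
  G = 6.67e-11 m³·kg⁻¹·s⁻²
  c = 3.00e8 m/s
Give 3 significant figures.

4.10e37

Planck time: t_P = √(ℏG/c⁵) = 5.37e-44 s.
2.20e-6 / 5.37e-44 = 4.10e37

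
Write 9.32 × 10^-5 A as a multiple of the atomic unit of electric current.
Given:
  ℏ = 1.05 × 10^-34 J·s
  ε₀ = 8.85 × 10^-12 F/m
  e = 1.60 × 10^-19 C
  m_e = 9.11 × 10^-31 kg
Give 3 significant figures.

atomic unit of electric current: I_au = e E_h/ℏ = m_e e⁵/((4πε₀)²ℏ³) = 6.67 × 10^-3 A.
9.32 × 10^-5 / 6.67 × 10^-3 = 0.0140

0.0140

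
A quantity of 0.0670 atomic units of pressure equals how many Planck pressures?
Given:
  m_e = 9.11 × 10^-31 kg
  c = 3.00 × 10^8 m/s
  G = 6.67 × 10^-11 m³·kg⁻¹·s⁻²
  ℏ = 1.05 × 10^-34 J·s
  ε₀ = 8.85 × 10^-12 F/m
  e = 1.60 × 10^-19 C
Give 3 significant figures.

atomic unit of pressure: P_au = E_h/a₀³ = m_e⁴e¹⁰/((4πε₀)⁵ℏ⁸) = 3.01 × 10^13 Pa
Planck pressure: p_P = c⁷/(ℏG²) = 4.68 × 10^113 Pa
0.0670 × 3.01 × 10^13 / 4.68 × 10^113 = 4.31 × 10^-102

4.31 × 10^-102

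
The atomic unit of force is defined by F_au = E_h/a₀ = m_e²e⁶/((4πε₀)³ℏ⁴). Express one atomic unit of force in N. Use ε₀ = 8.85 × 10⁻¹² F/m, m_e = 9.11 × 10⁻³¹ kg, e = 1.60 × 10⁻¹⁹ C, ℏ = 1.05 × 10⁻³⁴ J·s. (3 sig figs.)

8.33 × 10⁻⁸ N

F_au = E_h/a₀ = m_e²e⁶/((4πε₀)³ℏ⁴)
E_h = 4.38 × 10⁻¹⁸ J
a₀ = 5.26 × 10⁻¹¹ m
E_h/a₀ = 8.33 × 10⁻⁸ N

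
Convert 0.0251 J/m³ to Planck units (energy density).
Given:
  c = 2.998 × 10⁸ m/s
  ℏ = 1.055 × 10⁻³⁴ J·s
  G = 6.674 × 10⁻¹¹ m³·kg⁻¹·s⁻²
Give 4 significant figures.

5.418 × 10⁻¹¹⁶

Planck energy density: u_P = c⁷/(ℏG²) = 4.632 × 10¹¹³ J/m³.
0.0251 / 4.632 × 10¹¹³ = 5.418 × 10⁻¹¹⁶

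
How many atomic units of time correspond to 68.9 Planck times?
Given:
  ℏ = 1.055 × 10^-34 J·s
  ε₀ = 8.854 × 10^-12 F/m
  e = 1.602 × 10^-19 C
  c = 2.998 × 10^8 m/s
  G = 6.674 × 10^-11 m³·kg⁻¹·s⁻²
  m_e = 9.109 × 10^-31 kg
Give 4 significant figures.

1.533 × 10^-25

Planck time: t_P = √(ℏG/c⁵) = 5.392 × 10^-44 s
atomic unit of time: τ_au = (4πε₀)²ℏ³/(m_e e⁴) = 2.423 × 10^-17 s
68.9 × 5.392 × 10^-44 / 2.423 × 10^-17 = 1.533 × 10^-25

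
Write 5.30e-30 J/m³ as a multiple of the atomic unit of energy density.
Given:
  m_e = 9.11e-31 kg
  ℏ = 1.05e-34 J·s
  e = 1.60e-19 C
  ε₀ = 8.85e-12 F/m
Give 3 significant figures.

atomic unit of energy density: u_au = E_h/a₀³ = m_e⁴e¹⁰/((4πε₀)⁵ℏ⁸) = 3.01e13 J/m³.
5.30e-30 / 3.01e13 = 1.76e-43

1.76e-43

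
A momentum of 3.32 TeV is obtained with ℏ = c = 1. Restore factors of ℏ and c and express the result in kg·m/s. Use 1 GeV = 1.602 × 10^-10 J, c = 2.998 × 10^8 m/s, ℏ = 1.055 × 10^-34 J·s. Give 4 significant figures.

Momentum is [E]/c; divide by c.
1 GeV → 1/c × (1 GeV in J) = 5.344 × 10^-19 kg·m/s.
Convert the energy scale: 3.32 TeV = 3.32 × 10^3 GeV.
Result: 3.32 × 10^3 × 5.344 × 10^-19 = 1.774 × 10^-15 kg·m/s.

1.774 × 10^-15 kg·m/s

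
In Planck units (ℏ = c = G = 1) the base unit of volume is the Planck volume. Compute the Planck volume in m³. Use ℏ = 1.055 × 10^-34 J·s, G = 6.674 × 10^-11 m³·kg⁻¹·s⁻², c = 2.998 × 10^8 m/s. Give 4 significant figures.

V_P = (ℏG/c³)^(3/2)
  = √(1.784 × 10^-209)
  = 4.224 × 10^-105 m³

4.224 × 10^-105 m³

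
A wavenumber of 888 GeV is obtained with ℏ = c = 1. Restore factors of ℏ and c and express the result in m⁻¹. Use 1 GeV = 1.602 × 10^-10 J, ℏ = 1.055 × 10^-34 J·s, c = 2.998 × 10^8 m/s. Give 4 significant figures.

4.498 × 10^18 m⁻¹

Inverse length is [E]/(ℏc).
1 GeV → 1/(ℏc) × (1 GeV in J) = 5.065 × 10^15 m⁻¹.
Result: 888 × 5.065 × 10^15 = 4.498 × 10^18 m⁻¹.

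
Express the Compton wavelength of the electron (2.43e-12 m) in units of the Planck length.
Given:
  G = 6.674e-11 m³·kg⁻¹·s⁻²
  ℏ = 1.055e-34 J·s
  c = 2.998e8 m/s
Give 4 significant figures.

1.503e23

Planck length: ℓ_P = √(ℏG/c³) = 1.616e-35 m.
2.43e-12 / 1.616e-35 = 1.503e23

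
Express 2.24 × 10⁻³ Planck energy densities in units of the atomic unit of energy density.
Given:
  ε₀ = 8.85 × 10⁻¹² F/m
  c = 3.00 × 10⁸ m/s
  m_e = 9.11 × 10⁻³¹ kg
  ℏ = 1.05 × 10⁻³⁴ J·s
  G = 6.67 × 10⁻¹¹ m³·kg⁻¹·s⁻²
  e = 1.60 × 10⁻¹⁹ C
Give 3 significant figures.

3.48 × 10⁹⁷

Planck energy density: u_P = c⁷/(ℏG²) = 4.68 × 10¹¹³ J/m³
atomic unit of energy density: u_au = E_h/a₀³ = m_e⁴e¹⁰/((4πε₀)⁵ℏ⁸) = 3.01 × 10¹³ J/m³
2.24 × 10⁻³ × 4.68 × 10¹¹³ / 3.01 × 10¹³ = 3.48 × 10⁹⁷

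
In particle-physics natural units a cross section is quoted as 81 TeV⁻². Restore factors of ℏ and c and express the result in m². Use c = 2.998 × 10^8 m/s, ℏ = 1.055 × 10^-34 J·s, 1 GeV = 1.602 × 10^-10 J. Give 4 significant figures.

Area is [L]² = [E]⁻²·(ℏc)²; restore (ℏc)².
1 GeV⁻² → (ℏc)² × (1 GeV in J)⁻² = 3.898 × 10^-32 m².
Convert the energy scale: 81 TeV⁻² = 8.10 × 10^-5 GeV⁻².
Result: 8.10 × 10^-5 × 3.898 × 10^-32 = 3.157 × 10^-36 m².

3.157 × 10^-36 m²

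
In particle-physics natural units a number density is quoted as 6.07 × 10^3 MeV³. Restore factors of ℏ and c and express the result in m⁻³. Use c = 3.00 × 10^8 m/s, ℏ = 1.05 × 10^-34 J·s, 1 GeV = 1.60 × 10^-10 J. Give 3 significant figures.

Number density is [L]⁻³ = [E]³/(ℏc)³.
1 GeV³ → 1/(ℏc)³ × (1 GeV in J)³ = 1.31 × 10^47 m⁻³.
Convert the energy scale: 6.07 × 10^3 MeV³ = 6.07 × 10^-6 GeV³.
Result: 6.07 × 10^-6 × 1.31 × 10^47 = 7.95 × 10^41 m⁻³.

7.95 × 10^41 m⁻³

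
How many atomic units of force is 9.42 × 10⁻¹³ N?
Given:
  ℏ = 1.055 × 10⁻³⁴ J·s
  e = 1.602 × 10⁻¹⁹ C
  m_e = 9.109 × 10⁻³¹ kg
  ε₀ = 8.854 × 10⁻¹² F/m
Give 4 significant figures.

1.146 × 10⁻⁵

atomic unit of force: F_au = E_h/a₀ = m_e²e⁶/((4πε₀)³ℏ⁴) = 8.220 × 10⁻⁸ N.
9.42 × 10⁻¹³ / 8.220 × 10⁻⁸ = 1.146 × 10⁻⁵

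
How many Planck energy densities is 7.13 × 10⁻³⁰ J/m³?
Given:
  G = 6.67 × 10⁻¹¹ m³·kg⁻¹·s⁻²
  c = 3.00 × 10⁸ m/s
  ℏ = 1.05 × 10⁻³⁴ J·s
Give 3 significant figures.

Planck energy density: u_P = c⁷/(ℏG²) = 4.68 × 10¹¹³ J/m³.
7.13 × 10⁻³⁰ / 4.68 × 10¹¹³ = 1.52 × 10⁻¹⁴³

1.52 × 10⁻¹⁴³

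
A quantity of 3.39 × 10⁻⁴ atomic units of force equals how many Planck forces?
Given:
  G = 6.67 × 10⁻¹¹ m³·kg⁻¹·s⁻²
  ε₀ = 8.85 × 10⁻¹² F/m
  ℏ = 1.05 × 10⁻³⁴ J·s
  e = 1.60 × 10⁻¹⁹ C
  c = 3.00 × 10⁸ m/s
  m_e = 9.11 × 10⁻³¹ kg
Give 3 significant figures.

atomic unit of force: F_au = E_h/a₀ = m_e²e⁶/((4πε₀)³ℏ⁴) = 8.33 × 10⁻⁸ N
Planck force: F_P = c⁴/G = 1.21 × 10⁴⁴ N
3.39 × 10⁻⁴ × 8.33 × 10⁻⁸ / 1.21 × 10⁴⁴ = 2.32 × 10⁻⁵⁵

2.32 × 10⁻⁵⁵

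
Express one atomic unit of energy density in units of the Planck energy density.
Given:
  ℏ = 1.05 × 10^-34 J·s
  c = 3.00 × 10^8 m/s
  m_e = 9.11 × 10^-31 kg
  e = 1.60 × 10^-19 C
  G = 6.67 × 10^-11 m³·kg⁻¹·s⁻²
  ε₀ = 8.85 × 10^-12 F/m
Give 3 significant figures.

atomic unit of energy density: u_au = E_h/a₀³ = m_e⁴e¹⁰/((4πε₀)⁵ℏ⁸) = 3.01 × 10^13 J/m³
Planck energy density: u_P = c⁷/(ℏG²) = 4.68 × 10^113 J/m³
ratio = 3.01 × 10^13 / 4.68 × 10^113 = 6.44 × 10^-101

6.44 × 10^-101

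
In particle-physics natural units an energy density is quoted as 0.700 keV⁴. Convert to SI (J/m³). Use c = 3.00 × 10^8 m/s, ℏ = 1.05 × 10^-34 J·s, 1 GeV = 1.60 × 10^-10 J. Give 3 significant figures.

[E]/[L]³ = [E]⁴/(ℏc)³; restore (ℏc)⁻³.
1 GeV⁴ → 1/(ℏc)³ × (1 GeV in J)⁴ = 2.10 × 10^37 J/m³.
Convert the energy scale: 0.700 keV⁴ = 7.00 × 10^-25 GeV⁴.
Result: 7.00 × 10^-25 × 2.10 × 10^37 = 1.47 × 10^13 J/m³.

1.47 × 10^13 J/m³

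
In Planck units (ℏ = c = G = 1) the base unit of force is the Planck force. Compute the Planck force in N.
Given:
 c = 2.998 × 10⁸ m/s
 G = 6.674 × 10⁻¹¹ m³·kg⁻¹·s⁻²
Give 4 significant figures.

1.210 × 10⁴⁴ N

F_P = c⁴/G
  = 8.078 × 10³³ / 6.674 × 10⁻¹¹
  = 1.210 × 10⁴⁴ N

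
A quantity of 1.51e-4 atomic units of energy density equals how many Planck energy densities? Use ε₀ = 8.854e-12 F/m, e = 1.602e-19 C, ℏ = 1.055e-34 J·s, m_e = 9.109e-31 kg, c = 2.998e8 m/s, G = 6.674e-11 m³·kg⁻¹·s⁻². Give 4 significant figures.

atomic unit of energy density: u_au = E_h/a₀³ = m_e⁴e¹⁰/((4πε₀)⁵ℏ⁸) = 2.929e13 J/m³
Planck energy density: u_P = c⁷/(ℏG²) = 4.632e113 J/m³
1.51e-4 × 2.929e13 / 4.632e113 = 9.548e-105

9.548e-105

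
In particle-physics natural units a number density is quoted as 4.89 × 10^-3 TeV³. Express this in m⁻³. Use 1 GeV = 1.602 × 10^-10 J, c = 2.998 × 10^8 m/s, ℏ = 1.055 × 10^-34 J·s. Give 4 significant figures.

6.354 × 10^53 m⁻³

Number density is [L]⁻³ = [E]³/(ℏc)³.
1 GeV³ → 1/(ℏc)³ × (1 GeV in J)³ = 1.299 × 10^47 m⁻³.
Convert the energy scale: 4.89 × 10^-3 TeV³ = 4.89 × 10^6 GeV³.
Result: 4.89 × 10^6 × 1.299 × 10^47 = 6.354 × 10^53 m⁻³.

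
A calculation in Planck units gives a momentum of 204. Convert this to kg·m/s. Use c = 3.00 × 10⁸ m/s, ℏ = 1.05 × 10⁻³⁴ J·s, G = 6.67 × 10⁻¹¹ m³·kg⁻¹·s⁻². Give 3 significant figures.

One Planck momentum: p_P = √(ℏc³/G) = 6.52 kg·m/s.
204 × 6.52 kg·m/s = 1.33 × 10³ kg·m/s

1.33 × 10³ kg·m/s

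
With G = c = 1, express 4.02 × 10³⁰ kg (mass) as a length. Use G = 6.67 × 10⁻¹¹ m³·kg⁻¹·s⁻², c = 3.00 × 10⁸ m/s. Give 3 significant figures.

2.98 × 10³ m

In G = c = 1 units mass has dimensions of length; the conversion factor is G/c².
4.02 × 10³⁰ kg × (G/c²) = 2.98 × 10³ m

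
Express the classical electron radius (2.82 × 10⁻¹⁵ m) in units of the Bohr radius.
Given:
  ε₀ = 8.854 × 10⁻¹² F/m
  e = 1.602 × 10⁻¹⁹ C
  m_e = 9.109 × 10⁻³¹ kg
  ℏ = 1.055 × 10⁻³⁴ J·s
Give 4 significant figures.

Bohr radius: a₀ = 4πε₀ℏ²/(m_e e²) = 5.297 × 10⁻¹¹ m.
2.82 × 10⁻¹⁵ / 5.297 × 10⁻¹¹ = 5.323 × 10⁻⁵

5.323 × 10⁻⁵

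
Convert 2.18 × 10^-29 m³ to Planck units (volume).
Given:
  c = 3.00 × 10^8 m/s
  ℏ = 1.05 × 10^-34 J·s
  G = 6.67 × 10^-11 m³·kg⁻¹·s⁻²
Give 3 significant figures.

Planck volume: V_P = (ℏG/c³)^(3/2) = 4.18 × 10^-105 m³.
2.18 × 10^-29 / 4.18 × 10^-105 = 5.22 × 10^75

5.22 × 10^75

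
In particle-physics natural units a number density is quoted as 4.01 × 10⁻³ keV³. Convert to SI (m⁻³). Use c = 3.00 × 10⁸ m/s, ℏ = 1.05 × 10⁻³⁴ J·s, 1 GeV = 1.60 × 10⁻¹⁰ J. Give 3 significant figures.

5.25 × 10²⁶ m⁻³

Number density is [L]⁻³ = [E]³/(ℏc)³.
1 GeV³ → 1/(ℏc)³ × (1 GeV in J)³ = 1.31 × 10⁴⁷ m⁻³.
Convert the energy scale: 4.01 × 10⁻³ keV³ = 4.01 × 10⁻²¹ GeV³.
Result: 4.01 × 10⁻²¹ × 1.31 × 10⁴⁷ = 5.25 × 10²⁶ m⁻³.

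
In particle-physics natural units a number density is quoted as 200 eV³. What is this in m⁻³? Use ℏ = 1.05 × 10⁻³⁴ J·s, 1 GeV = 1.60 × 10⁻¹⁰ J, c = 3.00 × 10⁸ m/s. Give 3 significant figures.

2.62 × 10²² m⁻³

Number density is [L]⁻³ = [E]³/(ℏc)³.
1 GeV³ → 1/(ℏc)³ × (1 GeV in J)³ = 1.31 × 10⁴⁷ m⁻³.
Convert the energy scale: 200 eV³ = 2.00 × 10⁻²⁵ GeV³.
Result: 2.00 × 10⁻²⁵ × 1.31 × 10⁴⁷ = 2.62 × 10²² m⁻³.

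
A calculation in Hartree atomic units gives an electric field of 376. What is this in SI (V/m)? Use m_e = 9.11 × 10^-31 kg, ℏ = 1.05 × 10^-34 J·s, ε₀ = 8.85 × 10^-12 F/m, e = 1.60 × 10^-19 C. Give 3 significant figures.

1.96 × 10^14 V/m

One atomic unit of electric field: E_au = E_h/(e a₀) = m_e²e⁵/((4πε₀)³ℏ⁴) = 5.20 × 10^11 V/m.
376 × 5.20 × 10^11 V/m = 1.96 × 10^14 V/m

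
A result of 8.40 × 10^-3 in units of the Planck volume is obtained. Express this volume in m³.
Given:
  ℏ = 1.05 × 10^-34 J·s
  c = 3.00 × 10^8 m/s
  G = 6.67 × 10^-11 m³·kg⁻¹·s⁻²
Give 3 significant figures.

One Planck volume: V_P = (ℏG/c³)^(3/2) = 4.18 × 10^-105 m³.
8.40 × 10^-3 × 4.18 × 10^-105 m³ = 3.51 × 10^-107 m³

3.51 × 10^-107 m³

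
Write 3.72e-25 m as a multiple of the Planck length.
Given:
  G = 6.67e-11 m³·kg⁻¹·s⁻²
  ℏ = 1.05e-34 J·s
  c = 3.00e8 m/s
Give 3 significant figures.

2.31e10

Planck length: ℓ_P = √(ℏG/c³) = 1.61e-35 m.
3.72e-25 / 1.61e-35 = 2.31e10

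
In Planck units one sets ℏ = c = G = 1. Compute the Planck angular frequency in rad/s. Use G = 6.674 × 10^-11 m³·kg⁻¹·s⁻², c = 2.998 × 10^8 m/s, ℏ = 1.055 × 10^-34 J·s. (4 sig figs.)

1.855 × 10^43 rad/s

ω_P = √(c⁵/(ℏG))
  = √(3.440 × 10^86)
  = 1.855 × 10^43 rad/s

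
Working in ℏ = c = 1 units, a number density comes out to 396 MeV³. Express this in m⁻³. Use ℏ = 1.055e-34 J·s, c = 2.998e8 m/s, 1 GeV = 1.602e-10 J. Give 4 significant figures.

5.146e40 m⁻³

Number density is [L]⁻³ = [E]³/(ℏc)³.
1 GeV³ → 1/(ℏc)³ × (1 GeV in J)³ = 1.299e47 m⁻³.
Convert the energy scale: 396 MeV³ = 3.96e-7 GeV³.
Result: 3.96e-7 × 1.299e47 = 5.146e40 m⁻³.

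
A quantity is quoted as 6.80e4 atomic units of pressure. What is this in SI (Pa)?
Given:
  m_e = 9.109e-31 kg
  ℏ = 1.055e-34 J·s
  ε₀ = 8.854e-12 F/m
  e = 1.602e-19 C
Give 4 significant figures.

1.992e18 Pa

One atomic unit of pressure: P_au = E_h/a₀³ = m_e⁴e¹⁰/((4πε₀)⁵ℏ⁸) = 2.929e13 Pa.
6.80e4 × 2.929e13 Pa = 1.992e18 Pa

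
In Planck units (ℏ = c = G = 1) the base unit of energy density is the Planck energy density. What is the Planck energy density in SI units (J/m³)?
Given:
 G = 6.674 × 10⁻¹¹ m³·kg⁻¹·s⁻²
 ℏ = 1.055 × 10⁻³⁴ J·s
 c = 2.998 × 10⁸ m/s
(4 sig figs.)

4.632 × 10¹¹³ J/m³

u_P = c⁷/(ℏG²)
  = 2.177 × 10⁵⁹ / 4.699 × 10⁻⁵⁵
  = 4.632 × 10¹¹³ J/m³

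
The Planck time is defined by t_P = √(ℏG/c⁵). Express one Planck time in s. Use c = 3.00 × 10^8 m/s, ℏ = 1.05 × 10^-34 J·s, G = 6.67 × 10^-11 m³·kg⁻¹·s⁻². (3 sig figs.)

t_P = √(ℏG/c⁵)
  = √(2.88 × 10^-87)
  = 5.37 × 10^-44 s

5.37 × 10^-44 s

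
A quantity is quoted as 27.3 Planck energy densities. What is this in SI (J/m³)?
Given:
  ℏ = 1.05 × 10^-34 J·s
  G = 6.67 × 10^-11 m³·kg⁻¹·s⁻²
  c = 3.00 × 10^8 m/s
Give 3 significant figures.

One Planck energy density: u_P = c⁷/(ℏG²) = 4.68 × 10^113 J/m³.
27.3 × 4.68 × 10^113 J/m³ = 1.28 × 10^115 J/m³

1.28 × 10^115 J/m³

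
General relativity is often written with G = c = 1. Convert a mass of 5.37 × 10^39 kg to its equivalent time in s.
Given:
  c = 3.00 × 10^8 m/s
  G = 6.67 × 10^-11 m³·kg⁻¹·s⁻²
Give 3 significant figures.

Mass → time via G/c³.
5.37 × 10^39 kg × (G/c³) = 1.33 × 10^4 s

1.33 × 10^4 s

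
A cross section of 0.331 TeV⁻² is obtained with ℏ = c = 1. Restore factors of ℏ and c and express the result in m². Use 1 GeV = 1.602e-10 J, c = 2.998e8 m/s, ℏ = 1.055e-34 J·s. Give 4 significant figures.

Area is [L]² = [E]⁻²·(ℏc)²; restore (ℏc)².
1 GeV⁻² → (ℏc)² × (1 GeV in J)⁻² = 3.898e-32 m².
Convert the energy scale: 0.331 TeV⁻² = 3.31e-7 GeV⁻².
Result: 3.31e-7 × 3.898e-32 = 1.290e-38 m².

1.290e-38 m²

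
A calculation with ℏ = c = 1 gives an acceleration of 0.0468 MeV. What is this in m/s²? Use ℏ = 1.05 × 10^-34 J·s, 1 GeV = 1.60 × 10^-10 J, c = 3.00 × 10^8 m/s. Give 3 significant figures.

Acceleration is [L]/[T]² = c·[E]/ℏ.
1 GeV → c/ℏ × (1 GeV in J) = 4.57 × 10^32 m/s².
Convert the energy scale: 0.0468 MeV = 4.68 × 10^-5 GeV.
Result: 4.68 × 10^-5 × 4.57 × 10^32 = 2.14 × 10^28 m/s².

2.14 × 10^28 m/s²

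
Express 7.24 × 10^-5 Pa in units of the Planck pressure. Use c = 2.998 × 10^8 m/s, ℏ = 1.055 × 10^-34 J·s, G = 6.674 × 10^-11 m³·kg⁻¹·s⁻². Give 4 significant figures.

1.563 × 10^-118

Planck pressure: p_P = c⁷/(ℏG²) = 4.632 × 10^113 Pa.
7.24 × 10^-5 / 4.632 × 10^113 = 1.563 × 10^-118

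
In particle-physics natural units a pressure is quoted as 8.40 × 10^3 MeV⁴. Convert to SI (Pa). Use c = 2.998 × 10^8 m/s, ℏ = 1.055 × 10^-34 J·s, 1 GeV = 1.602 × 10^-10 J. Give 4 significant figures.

Pressure is [E]/[L]³ = [E]⁴/(ℏc)³.
1 GeV⁴ → 1/(ℏc)³ × (1 GeV in J)⁴ = 2.082 × 10^37 Pa.
Convert the energy scale: 8.40 × 10^3 MeV⁴ = 8.40 × 10^-9 GeV⁴.
Result: 8.40 × 10^-9 × 2.082 × 10^37 = 1.749 × 10^29 Pa.

1.749 × 10^29 Pa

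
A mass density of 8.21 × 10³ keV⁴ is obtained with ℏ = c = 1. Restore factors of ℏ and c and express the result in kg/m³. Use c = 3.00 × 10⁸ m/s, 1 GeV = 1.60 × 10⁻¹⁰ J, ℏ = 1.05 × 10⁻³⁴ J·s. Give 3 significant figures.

Mass density is [E]/(c²[L]³) = [E]⁴/(ℏ³c⁵).
1 GeV⁴ → 1/(ℏ³c⁵) × (1 GeV in J)⁴ = 2.33 × 10²⁰ kg/m³.
Convert the energy scale: 8.21 × 10³ keV⁴ = 8.21 × 10⁻²¹ GeV⁴.
Result: 8.21 × 10⁻²¹ × 2.33 × 10²⁰ = 1.91 kg/m³.

1.91 kg/m³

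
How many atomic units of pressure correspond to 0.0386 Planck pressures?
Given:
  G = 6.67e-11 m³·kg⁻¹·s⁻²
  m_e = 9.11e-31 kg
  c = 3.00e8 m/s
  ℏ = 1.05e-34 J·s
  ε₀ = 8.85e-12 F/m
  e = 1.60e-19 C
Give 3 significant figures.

Planck pressure: p_P = c⁷/(ℏG²) = 4.68e113 Pa
atomic unit of pressure: P_au = E_h/a₀³ = m_e⁴e¹⁰/((4πε₀)⁵ℏ⁸) = 3.01e13 Pa
0.0386 × 4.68e113 / 3.01e13 = 6.00e98

6.00e98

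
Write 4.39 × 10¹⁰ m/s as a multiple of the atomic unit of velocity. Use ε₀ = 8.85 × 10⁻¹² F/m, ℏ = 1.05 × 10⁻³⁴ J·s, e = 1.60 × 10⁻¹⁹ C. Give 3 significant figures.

atomic unit of velocity: v_au = e²/(4πε₀ℏ) = 2.19 × 10⁶ m/s.
4.39 × 10¹⁰ / 2.19 × 10⁶ = 2.00 × 10⁴

2.00 × 10⁴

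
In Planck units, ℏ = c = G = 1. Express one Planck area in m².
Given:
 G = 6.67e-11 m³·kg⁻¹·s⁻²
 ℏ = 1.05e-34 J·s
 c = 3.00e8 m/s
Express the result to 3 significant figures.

The unique combination of the constants set to 1 with dimensions of area is A_P = ℏG/c³.
  = 7.00e-45 / 2.70e25
  = 2.59e-70 m²

2.59e-70 m²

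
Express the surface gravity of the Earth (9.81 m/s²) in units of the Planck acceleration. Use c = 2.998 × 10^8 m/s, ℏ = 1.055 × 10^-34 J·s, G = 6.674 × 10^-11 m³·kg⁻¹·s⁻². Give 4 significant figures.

Planck acceleration: a_P = √(c⁷/(ℏG)) = 5.560 × 10^51 m/s².
9.81 / 5.560 × 10^51 = 1.764 × 10^-51

1.764 × 10^-51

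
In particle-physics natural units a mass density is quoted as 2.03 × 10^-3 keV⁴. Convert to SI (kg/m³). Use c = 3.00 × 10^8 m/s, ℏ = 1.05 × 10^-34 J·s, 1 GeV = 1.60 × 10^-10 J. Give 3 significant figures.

4.73 × 10^-7 kg/m³

Mass density is [E]/(c²[L]³) = [E]⁴/(ℏ³c⁵).
1 GeV⁴ → 1/(ℏ³c⁵) × (1 GeV in J)⁴ = 2.33 × 10^20 kg/m³.
Convert the energy scale: 2.03 × 10^-3 keV⁴ = 2.03 × 10^-27 GeV⁴.
Result: 2.03 × 10^-27 × 2.33 × 10^20 = 4.73 × 10^-7 kg/m³.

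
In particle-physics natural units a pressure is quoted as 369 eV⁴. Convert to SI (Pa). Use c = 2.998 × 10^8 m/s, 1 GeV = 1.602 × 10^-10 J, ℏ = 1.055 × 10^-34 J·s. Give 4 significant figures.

Pressure is [E]/[L]³ = [E]⁴/(ℏc)³.
1 GeV⁴ → 1/(ℏc)³ × (1 GeV in J)⁴ = 2.082 × 10^37 Pa.
Convert the energy scale: 369 eV⁴ = 3.69 × 10^-34 GeV⁴.
Result: 3.69 × 10^-34 × 2.082 × 10^37 = 7.681 × 10^3 Pa.

7.681 × 10^3 Pa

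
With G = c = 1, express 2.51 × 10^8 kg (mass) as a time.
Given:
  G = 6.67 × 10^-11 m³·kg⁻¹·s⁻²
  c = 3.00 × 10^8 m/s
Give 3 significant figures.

6.20 × 10^-28 s

Mass → time via G/c³.
2.51 × 10^8 kg × (G/c³) = 6.20 × 10^-28 s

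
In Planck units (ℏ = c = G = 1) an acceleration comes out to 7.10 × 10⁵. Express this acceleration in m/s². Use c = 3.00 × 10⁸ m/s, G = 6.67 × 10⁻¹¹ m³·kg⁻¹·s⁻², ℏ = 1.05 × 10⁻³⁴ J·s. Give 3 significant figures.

One Planck acceleration: a_P = √(c⁷/(ℏG)) = 5.59 × 10⁵¹ m/s².
7.10 × 10⁵ × 5.59 × 10⁵¹ m/s² = 3.97 × 10⁵⁷ m/s²

3.97 × 10⁵⁷ m/s²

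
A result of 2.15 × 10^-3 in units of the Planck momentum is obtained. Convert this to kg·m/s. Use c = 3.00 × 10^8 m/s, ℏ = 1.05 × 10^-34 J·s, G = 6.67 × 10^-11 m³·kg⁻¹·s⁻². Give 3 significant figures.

0.0140 kg·m/s

One Planck momentum: p_P = √(ℏc³/G) = 6.52 kg·m/s.
2.15 × 10^-3 × 6.52 kg·m/s = 0.0140 kg·m/s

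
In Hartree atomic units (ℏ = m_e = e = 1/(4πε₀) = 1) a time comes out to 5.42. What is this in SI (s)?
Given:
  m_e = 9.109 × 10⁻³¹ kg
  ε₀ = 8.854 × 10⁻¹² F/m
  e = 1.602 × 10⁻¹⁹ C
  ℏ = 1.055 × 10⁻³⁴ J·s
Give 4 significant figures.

1.313 × 10⁻¹⁶ s

One atomic unit of time: τ_au = (4πε₀)²ℏ³/(m_e e⁴) = 2.423 × 10⁻¹⁷ s.
5.42 × 2.423 × 10⁻¹⁷ s = 1.313 × 10⁻¹⁶ s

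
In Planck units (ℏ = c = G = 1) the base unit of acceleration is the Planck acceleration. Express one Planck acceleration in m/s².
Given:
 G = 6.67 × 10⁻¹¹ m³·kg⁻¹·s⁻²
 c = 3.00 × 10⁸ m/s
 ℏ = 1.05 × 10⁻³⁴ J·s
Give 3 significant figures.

a_P = √(c⁷/(ℏG))
  = √(3.12 × 10¹⁰³)
  = 5.59 × 10⁵¹ m/s²

5.59 × 10⁵¹ m/s²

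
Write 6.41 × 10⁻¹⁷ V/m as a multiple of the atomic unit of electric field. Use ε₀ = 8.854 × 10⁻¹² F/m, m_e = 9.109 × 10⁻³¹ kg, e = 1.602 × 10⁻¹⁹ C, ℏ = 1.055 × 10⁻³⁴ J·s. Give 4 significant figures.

1.249 × 10⁻²⁸

atomic unit of electric field: E_au = E_h/(e a₀) = m_e²e⁵/((4πε₀)³ℏ⁴) = 5.131 × 10¹¹ V/m.
6.41 × 10⁻¹⁷ / 5.131 × 10¹¹ = 1.249 × 10⁻²⁸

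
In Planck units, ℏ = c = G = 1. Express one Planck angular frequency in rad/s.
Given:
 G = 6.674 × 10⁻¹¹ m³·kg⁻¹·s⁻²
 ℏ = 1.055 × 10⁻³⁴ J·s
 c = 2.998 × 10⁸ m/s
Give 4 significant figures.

1.855 × 10⁴³ rad/s

Dimensional analysis gives ω_P = √(c⁵/(ℏG)).
  = √(3.440 × 10⁸⁶)
  = 1.855 × 10⁴³ rad/s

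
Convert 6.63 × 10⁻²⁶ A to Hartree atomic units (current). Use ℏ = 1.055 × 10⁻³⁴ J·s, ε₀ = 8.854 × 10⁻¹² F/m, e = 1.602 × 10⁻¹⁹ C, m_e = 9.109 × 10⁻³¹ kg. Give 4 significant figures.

atomic unit of electric current: I_au = e E_h/ℏ = m_e e⁵/((4πε₀)²ℏ³) = 6.612 × 10⁻³ A.
6.63 × 10⁻²⁶ / 6.612 × 10⁻³ = 1.003 × 10⁻²³

1.003 × 10⁻²³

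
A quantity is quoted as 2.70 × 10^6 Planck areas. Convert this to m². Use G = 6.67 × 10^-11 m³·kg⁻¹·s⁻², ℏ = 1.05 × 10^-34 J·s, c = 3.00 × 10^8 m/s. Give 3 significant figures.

7.00 × 10^-64 m²

One Planck area: A_P = ℏG/c³ = 2.59 × 10^-70 m².
2.70 × 10^6 × 2.59 × 10^-70 m² = 7.00 × 10^-64 m²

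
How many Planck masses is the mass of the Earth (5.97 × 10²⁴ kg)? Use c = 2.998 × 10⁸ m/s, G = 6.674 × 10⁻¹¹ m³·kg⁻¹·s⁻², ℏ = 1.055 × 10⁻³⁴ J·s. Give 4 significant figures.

2.742 × 10³²

Planck mass: m_P = √(ℏc/G) = 2.177 × 10⁻⁸ kg.
5.97 × 10²⁴ / 2.177 × 10⁻⁸ = 2.742 × 10³²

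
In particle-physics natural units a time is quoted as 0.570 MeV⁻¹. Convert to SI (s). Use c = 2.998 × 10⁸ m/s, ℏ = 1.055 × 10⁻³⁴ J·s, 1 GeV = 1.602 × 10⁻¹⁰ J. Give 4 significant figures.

A time is [E]⁻¹ in ℏ=c=1; restore one factor of ℏ.
1 GeV⁻¹ → ℏ × (1 GeV in J)⁻¹ = 6.586 × 10⁻²⁵ s.
Convert the energy scale: 0.570 MeV⁻¹ = 570 GeV⁻¹.
Result: 570 × 6.586 × 10⁻²⁵ = 3.754 × 10⁻²² s.

3.754 × 10⁻²² s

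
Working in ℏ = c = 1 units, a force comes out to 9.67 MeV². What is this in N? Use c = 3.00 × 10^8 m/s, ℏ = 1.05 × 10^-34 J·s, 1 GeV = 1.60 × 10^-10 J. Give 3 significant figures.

7.86 N

Force is [E]/[L] = [E]²/(ℏc); restore (ℏc)⁻¹.
1 GeV² → 1/(ℏc) × (1 GeV in J)² = 8.13 × 10^5 N.
Convert the energy scale: 9.67 MeV² = 9.67 × 10^-6 GeV².
Result: 9.67 × 10^-6 × 8.13 × 10^5 = 7.86 N.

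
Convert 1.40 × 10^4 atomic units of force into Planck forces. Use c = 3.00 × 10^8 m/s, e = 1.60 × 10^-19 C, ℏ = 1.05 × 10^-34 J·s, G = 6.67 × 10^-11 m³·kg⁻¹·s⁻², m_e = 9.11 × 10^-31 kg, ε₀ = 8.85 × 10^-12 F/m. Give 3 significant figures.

atomic unit of force: F_au = E_h/a₀ = m_e²e⁶/((4πε₀)³ℏ⁴) = 8.33 × 10^-8 N
Planck force: F_P = c⁴/G = 1.21 × 10^44 N
1.40 × 10^4 × 8.33 × 10^-8 / 1.21 × 10^44 = 9.60 × 10^-48

9.60 × 10^-48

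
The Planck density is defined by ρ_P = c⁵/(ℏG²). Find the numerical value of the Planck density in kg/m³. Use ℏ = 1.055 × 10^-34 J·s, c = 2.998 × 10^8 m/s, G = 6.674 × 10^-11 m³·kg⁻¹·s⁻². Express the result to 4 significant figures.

ρ_P = c⁵/(ℏG²)
  = 2.422 × 10^42 / 4.699 × 10^-55
  = 5.154 × 10^96 kg/m³

5.154 × 10^96 kg/m³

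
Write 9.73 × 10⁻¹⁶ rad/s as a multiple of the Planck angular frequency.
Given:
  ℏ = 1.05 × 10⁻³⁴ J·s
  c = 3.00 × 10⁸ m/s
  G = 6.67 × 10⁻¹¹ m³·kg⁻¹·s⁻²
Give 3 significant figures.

5.22 × 10⁻⁵⁹

Planck angular frequency: ω_P = √(c⁵/(ℏG)) = 1.86 × 10⁴³ rad/s.
9.73 × 10⁻¹⁶ / 1.86 × 10⁴³ = 5.22 × 10⁻⁵⁹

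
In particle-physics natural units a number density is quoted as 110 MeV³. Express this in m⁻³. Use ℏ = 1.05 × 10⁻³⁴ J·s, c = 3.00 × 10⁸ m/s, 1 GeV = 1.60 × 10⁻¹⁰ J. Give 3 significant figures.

1.44 × 10⁴⁰ m⁻³

Number density is [L]⁻³ = [E]³/(ℏc)³.
1 GeV³ → 1/(ℏc)³ × (1 GeV in J)³ = 1.31 × 10⁴⁷ m⁻³.
Convert the energy scale: 110 MeV³ = 1.10 × 10⁻⁷ GeV³.
Result: 1.10 × 10⁻⁷ × 1.31 × 10⁴⁷ = 1.44 × 10⁴⁰ m⁻³.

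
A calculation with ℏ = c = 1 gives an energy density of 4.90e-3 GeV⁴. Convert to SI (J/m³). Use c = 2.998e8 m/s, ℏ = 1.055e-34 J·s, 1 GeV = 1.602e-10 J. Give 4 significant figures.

[E]/[L]³ = [E]⁴/(ℏc)³; restore (ℏc)⁻³.
1 GeV⁴ → 1/(ℏc)³ × (1 GeV in J)⁴ = 2.082e37 J/m³.
Result: 4.90e-3 × 2.082e37 = 1.020e35 J/m³.

1.020e35 J/m³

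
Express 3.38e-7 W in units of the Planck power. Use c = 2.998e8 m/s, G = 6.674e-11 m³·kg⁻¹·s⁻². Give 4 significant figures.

9.314e-60

Planck power: P_P = c⁵/G = 3.629e52 W.
3.38e-7 / 3.629e52 = 9.314e-60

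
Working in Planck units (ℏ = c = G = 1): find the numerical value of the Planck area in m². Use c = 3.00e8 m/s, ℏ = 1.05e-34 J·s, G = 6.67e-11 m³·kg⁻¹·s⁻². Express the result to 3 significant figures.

Dimensional analysis gives A_P = ℏG/c³.
  = 7.00e-45 / 2.70e25
  = 2.59e-70 m²

2.59e-70 m²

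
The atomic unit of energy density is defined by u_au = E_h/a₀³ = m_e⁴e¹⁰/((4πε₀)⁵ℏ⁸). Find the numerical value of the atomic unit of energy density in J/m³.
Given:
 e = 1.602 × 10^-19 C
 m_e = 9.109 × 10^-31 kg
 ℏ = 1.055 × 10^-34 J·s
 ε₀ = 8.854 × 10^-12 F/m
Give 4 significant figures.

2.929 × 10^13 J/m³

u_au = E_h/a₀³ = m_e⁴e¹⁰/((4πε₀)⁵ℏ⁸)
E_h = 4.354 × 10^-18 J
a₀ = 5.297 × 10^-11 m
E_h/a₀³ = 2.929 × 10^13 J/m³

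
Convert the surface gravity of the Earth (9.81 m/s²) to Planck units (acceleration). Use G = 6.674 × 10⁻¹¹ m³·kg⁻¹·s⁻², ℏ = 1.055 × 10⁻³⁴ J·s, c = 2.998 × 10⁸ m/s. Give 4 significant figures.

1.764 × 10⁻⁵¹

Planck acceleration: a_P = √(c⁷/(ℏG)) = 5.560 × 10⁵¹ m/s².
9.81 / 5.560 × 10⁵¹ = 1.764 × 10⁻⁵¹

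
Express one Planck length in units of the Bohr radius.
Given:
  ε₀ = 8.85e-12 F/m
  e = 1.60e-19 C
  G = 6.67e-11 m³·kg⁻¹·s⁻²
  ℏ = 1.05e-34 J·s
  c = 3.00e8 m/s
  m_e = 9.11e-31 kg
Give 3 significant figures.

Planck length: ℓ_P = √(ℏG/c³) = 1.61e-35 m
Bohr radius: a₀ = 4πε₀ℏ²/(m_e e²) = 5.26e-11 m
ratio = 1.61e-35 / 5.26e-11 = 3.06e-25

3.06e-25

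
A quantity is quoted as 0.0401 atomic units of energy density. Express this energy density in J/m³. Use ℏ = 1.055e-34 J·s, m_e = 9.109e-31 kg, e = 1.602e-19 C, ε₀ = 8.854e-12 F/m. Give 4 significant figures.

1.175e12 J/m³

One atomic unit of energy density: u_au = E_h/a₀³ = m_e⁴e¹⁰/((4πε₀)⁵ℏ⁸) = 2.929e13 J/m³.
0.0401 × 2.929e13 J/m³ = 1.175e12 J/m³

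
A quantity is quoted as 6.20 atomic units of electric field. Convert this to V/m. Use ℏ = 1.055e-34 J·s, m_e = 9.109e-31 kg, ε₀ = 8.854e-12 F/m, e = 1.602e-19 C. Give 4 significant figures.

3.181e12 V/m

One atomic unit of electric field: E_au = E_h/(e a₀) = m_e²e⁵/((4πε₀)³ℏ⁴) = 5.131e11 V/m.
6.20 × 5.131e11 V/m = 3.181e12 V/m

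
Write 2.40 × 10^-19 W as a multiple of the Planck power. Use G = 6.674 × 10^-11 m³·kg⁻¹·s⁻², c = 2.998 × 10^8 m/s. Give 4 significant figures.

6.614 × 10^-72

Planck power: P_P = c⁵/G = 3.629 × 10^52 W.
2.40 × 10^-19 / 3.629 × 10^52 = 6.614 × 10^-72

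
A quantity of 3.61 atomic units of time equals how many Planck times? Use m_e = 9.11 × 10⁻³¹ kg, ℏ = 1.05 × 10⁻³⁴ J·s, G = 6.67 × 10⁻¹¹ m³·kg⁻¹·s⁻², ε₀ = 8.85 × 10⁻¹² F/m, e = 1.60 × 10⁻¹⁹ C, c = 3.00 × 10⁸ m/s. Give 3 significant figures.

1.61 × 10²⁷

atomic unit of time: τ_au = (4πε₀)²ℏ³/(m_e e⁴) = 2.40 × 10⁻¹⁷ s
Planck time: t_P = √(ℏG/c⁵) = 5.37 × 10⁻⁴⁴ s
3.61 × 2.40 × 10⁻¹⁷ / 5.37 × 10⁻⁴⁴ = 1.61 × 10²⁷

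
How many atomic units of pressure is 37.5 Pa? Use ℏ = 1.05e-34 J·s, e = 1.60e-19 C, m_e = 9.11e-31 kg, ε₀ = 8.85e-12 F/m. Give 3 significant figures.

1.24e-12

atomic unit of pressure: P_au = E_h/a₀³ = m_e⁴e¹⁰/((4πε₀)⁵ℏ⁸) = 3.01e13 Pa.
37.5 / 3.01e13 = 1.24e-12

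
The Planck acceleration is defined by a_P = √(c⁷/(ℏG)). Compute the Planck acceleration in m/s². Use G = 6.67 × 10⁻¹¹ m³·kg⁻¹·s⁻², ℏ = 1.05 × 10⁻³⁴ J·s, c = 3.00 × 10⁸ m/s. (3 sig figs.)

5.59 × 10⁵¹ m/s²

a_P = √(c⁷/(ℏG))
  = √(3.12 × 10¹⁰³)
  = 5.59 × 10⁵¹ m/s²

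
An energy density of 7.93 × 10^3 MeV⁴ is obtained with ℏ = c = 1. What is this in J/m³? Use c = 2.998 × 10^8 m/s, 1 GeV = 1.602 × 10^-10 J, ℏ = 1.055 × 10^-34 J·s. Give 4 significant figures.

1.651 × 10^29 J/m³

[E]/[L]³ = [E]⁴/(ℏc)³; restore (ℏc)⁻³.
1 GeV⁴ → 1/(ℏc)³ × (1 GeV in J)⁴ = 2.082 × 10^37 J/m³.
Convert the energy scale: 7.93 × 10^3 MeV⁴ = 7.93 × 10^-9 GeV⁴.
Result: 7.93 × 10^-9 × 2.082 × 10^37 = 1.651 × 10^29 J/m³.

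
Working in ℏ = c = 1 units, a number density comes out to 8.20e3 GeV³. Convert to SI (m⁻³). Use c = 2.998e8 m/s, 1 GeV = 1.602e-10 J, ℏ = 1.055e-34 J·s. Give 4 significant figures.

1.065e51 m⁻³

Number density is [L]⁻³ = [E]³/(ℏc)³.
1 GeV³ → 1/(ℏc)³ × (1 GeV in J)³ = 1.299e47 m⁻³.
Result: 8.20e3 × 1.299e47 = 1.065e51 m⁻³.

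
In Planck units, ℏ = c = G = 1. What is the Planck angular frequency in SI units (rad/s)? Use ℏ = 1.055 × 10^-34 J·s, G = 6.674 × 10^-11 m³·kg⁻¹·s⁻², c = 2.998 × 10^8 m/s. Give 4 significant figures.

The unique combination of the constants set to 1 with dimensions of angular frequency is ω_P = √(c⁵/(ℏG)).
  = √(3.440 × 10^86)
  = 1.855 × 10^43 rad/s

1.855 × 10^43 rad/s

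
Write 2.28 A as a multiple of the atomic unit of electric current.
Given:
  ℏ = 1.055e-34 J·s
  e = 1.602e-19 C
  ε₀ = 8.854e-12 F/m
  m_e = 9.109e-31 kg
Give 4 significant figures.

atomic unit of electric current: I_au = e E_h/ℏ = m_e e⁵/((4πε₀)²ℏ³) = 6.612e-3 A.
2.28 / 6.612e-3 = 344.8

344.8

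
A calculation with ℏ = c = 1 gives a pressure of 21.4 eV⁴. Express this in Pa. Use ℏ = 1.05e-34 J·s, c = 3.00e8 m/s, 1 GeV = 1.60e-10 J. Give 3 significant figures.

Pressure is [E]/[L]³ = [E]⁴/(ℏc)³.
1 GeV⁴ → 1/(ℏc)³ × (1 GeV in J)⁴ = 2.10e37 Pa.
Convert the energy scale: 21.4 eV⁴ = 2.14e-35 GeV⁴.
Result: 2.14e-35 × 2.10e37 = 449 Pa.

449 Pa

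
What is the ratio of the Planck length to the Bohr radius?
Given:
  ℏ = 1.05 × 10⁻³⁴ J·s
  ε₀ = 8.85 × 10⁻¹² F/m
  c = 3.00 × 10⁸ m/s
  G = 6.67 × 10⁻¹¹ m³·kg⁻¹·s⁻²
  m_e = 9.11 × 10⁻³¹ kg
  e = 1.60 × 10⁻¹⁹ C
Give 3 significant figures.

Planck length: ℓ_P = √(ℏG/c³) = 1.61 × 10⁻³⁵ m
Bohr radius: a₀ = 4πε₀ℏ²/(m_e e²) = 5.26 × 10⁻¹¹ m
ratio = 1.61 × 10⁻³⁵ / 5.26 × 10⁻¹¹ = 3.06 × 10⁻²⁵

3.06 × 10⁻²⁵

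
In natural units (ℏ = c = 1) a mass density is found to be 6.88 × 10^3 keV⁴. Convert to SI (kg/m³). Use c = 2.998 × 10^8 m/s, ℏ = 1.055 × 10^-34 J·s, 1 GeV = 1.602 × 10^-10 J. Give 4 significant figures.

Mass density is [E]/(c²[L]³) = [E]⁴/(ℏ³c⁵).
1 GeV⁴ → 1/(ℏ³c⁵) × (1 GeV in J)⁴ = 2.316 × 10^20 kg/m³.
Convert the energy scale: 6.88 × 10^3 keV⁴ = 6.88 × 10^-21 GeV⁴.
Result: 6.88 × 10^-21 × 2.316 × 10^20 = 1.593 kg/m³.

1.593 kg/m³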